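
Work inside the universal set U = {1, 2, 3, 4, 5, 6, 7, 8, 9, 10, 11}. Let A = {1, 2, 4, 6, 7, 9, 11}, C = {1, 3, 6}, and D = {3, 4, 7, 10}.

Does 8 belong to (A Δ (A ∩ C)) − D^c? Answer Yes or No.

No

8 ∉ A and 8 ∉ C, so 8 ∉ A ∩ C
8 ∉ A and 8 ∉ (A ∩ C), so 8 ∉ A Δ (A ∩ C)
8 ∉ D, so 8 ∈ D^c
8 ∉ (A Δ (A ∩ C)) and 8 ∈ D^c, so 8 ∉ (A Δ (A ∩ C)) − D^c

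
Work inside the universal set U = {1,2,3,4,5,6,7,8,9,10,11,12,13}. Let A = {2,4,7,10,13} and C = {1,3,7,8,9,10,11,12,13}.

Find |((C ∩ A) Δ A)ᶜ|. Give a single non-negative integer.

C ∩ A = {7,10,13}
(C ∩ A) Δ A = {2,4}
((C ∩ A) Δ A)ᶜ = {1,3,5,6,7,8,9,10,11,12,13}
|((C ∩ A) Δ A)ᶜ| = 11

11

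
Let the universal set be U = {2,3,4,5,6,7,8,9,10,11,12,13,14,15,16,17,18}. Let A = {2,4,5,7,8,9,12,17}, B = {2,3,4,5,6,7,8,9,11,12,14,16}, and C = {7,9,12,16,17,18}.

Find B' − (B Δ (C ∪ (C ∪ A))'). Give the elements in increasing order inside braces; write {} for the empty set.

B' = {10,13,15,17,18}
C ∪ A = {2,4,5,7,8,9,12,16,17,18}
C ∪ (C ∪ A) = {2,4,5,7,8,9,12,16,17,18}
(C ∪ (C ∪ A))' = {3,6,10,11,13,14,15}
B Δ (C ∪ (C ∪ A))' = {2,4,5,7,8,9,10,12,13,15,16}
B' − (B Δ (C ∪ (C ∪ A))') = {17,18}

{17,18}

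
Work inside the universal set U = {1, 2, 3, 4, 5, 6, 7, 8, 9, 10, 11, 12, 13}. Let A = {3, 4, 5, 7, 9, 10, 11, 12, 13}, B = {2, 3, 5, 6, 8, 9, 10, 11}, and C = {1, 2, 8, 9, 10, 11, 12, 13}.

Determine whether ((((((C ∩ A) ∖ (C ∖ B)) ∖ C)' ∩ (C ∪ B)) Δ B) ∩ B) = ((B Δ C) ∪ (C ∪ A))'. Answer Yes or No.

Yes

C ∩ A = {9, 10, 11, 12, 13}
C ∖ B = {1, 12, 13}
(C ∩ A) ∖ (C ∖ B) = {9, 10, 11}
((C ∩ A) ∖ (C ∖ B)) ∖ C = {}
(((C ∩ A) ∖ (C ∖ B)) ∖ C)' = {1, 2, 3, 4, 5, 6, 7, 8, 9, 10, 11, 12, 13}
C ∪ B = {1, 2, 3, 5, 6, 8, 9, 10, 11, 12, 13}
(((C ∩ A) ∖ (C ∖ B)) ∖ C)' ∩ (C ∪ B) = {1, 2, 3, 5, 6, 8, 9, 10, 11, 12, 13}
((((C ∩ A) ∖ (C ∖ B)) ∖ C)' ∩ (C ∪ B)) Δ B = {1, 12, 13}
(((((C ∩ A) ∖ (C ∖ B)) ∖ C)' ∩ (C ∪ B)) Δ B) ∩ B = {}
B Δ C = {1, 3, 5, 6, 12, 13}
C ∪ A = {1, 2, 3, 4, 5, 7, 8, 9, 10, 11, 12, 13}
(B Δ C) ∪ (C ∪ A) = {1, 2, 3, 4, 5, 6, 7, 8, 9, 10, 11, 12, 13}
((B Δ C) ∪ (C ∪ A))' = {}
Both equal {}, so (((((C ∩ A) ∖ (C ∖ B)) ∖ C)' ∩ (C ∪ B)) Δ B) ∩ B = ((B Δ C) ∪ (C ∪ A))'.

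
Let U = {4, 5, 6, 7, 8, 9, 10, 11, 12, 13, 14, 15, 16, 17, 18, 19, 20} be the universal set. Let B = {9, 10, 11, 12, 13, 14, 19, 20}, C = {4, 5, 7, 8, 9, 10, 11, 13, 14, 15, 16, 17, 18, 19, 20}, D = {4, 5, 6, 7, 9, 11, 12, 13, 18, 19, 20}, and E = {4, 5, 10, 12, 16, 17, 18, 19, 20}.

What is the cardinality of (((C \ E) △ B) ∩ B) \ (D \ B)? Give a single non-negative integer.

C \ E = {7, 8, 9, 11, 13, 14, 15}
(C \ E) △ B = {7, 8, 10, 12, 15, 19, 20}
((C \ E) △ B) ∩ B = {10, 12, 19, 20}
D \ B = {4, 5, 6, 7, 18}
(((C \ E) △ B) ∩ B) \ (D \ B) = {10, 12, 19, 20}
|(((C \ E) △ B) ∩ B) \ (D \ B)| = 4

4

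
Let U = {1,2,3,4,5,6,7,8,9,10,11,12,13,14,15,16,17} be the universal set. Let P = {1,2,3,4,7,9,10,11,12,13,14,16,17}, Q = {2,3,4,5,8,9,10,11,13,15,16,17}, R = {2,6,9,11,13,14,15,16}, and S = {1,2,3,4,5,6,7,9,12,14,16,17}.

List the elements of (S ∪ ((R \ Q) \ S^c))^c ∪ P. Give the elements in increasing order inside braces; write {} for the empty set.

{1,2,3,4,7,8,9,10,11,12,13,14,15,16,17}

R \ Q = {6,14}
S^c = {8,10,11,13,15}
(R \ Q) \ S^c = {6,14}
S ∪ ((R \ Q) \ S^c) = {1,2,3,4,5,6,7,9,12,14,16,17}
(S ∪ ((R \ Q) \ S^c))^c = {8,10,11,13,15}
(S ∪ ((R \ Q) \ S^c))^c ∪ P = {1,2,3,4,7,8,9,10,11,12,13,14,15,16,17}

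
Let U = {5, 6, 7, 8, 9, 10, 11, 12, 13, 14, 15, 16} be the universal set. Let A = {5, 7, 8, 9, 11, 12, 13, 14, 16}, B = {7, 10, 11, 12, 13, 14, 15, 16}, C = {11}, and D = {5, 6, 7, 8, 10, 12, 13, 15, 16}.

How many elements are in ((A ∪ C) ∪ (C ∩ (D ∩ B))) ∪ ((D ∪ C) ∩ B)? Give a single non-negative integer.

11

A ∪ C = {5, 7, 8, 9, 11, 12, 13, 14, 16}
D ∩ B = {7, 10, 12, 13, 15, 16}
C ∩ (D ∩ B) = {}
(A ∪ C) ∪ (C ∩ (D ∩ B)) = {5, 7, 8, 9, 11, 12, 13, 14, 16}
D ∪ C = {5, 6, 7, 8, 10, 11, 12, 13, 15, 16}
(D ∪ C) ∩ B = {7, 10, 11, 12, 13, 15, 16}
((A ∪ C) ∪ (C ∩ (D ∩ B))) ∪ ((D ∪ C) ∩ B) = {5, 7, 8, 9, 10, 11, 12, 13, 14, 15, 16}
|((A ∪ C) ∪ (C ∩ (D ∩ B))) ∪ ((D ∪ C) ∩ B)| = 11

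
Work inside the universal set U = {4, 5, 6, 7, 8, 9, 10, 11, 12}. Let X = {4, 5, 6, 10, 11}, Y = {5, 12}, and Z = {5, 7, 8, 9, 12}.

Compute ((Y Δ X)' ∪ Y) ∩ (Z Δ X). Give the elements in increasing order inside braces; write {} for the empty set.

Y Δ X = {4, 6, 10, 11, 12}
(Y Δ X)' = {5, 7, 8, 9}
(Y Δ X)' ∪ Y = {5, 7, 8, 9, 12}
Z Δ X = {4, 6, 7, 8, 9, 10, 11, 12}
((Y Δ X)' ∪ Y) ∩ (Z Δ X) = {7, 8, 9, 12}

{7, 8, 9, 12}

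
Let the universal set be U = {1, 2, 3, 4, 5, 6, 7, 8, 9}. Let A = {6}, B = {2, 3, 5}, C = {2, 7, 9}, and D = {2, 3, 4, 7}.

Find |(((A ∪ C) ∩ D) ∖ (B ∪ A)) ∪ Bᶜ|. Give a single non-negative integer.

A ∪ C = {2, 6, 7, 9}
(A ∪ C) ∩ D = {2, 7}
B ∪ A = {2, 3, 5, 6}
((A ∪ C) ∩ D) ∖ (B ∪ A) = {7}
Bᶜ = {1, 4, 6, 7, 8, 9}
(((A ∪ C) ∩ D) ∖ (B ∪ A)) ∪ Bᶜ = {1, 4, 6, 7, 8, 9}
|(((A ∪ C) ∩ D) ∖ (B ∪ A)) ∪ Bᶜ| = 6

6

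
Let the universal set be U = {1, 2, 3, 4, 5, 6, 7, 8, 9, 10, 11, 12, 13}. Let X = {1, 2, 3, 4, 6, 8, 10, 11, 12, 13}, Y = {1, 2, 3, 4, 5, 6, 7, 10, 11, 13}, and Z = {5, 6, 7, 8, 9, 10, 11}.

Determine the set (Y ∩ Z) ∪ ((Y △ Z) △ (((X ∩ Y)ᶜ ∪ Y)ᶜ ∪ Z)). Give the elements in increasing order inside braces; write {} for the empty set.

Y ∩ Z = {5, 6, 7, 10, 11}
Y △ Z = {1, 2, 3, 4, 8, 9, 13}
X ∩ Y = {1, 2, 3, 4, 6, 10, 11, 13}
(X ∩ Y)ᶜ = {5, 7, 8, 9, 12}
(X ∩ Y)ᶜ ∪ Y = {1, 2, 3, 4, 5, 6, 7, 8, 9, 10, 11, 12, 13}
((X ∩ Y)ᶜ ∪ Y)ᶜ = {}
((X ∩ Y)ᶜ ∪ Y)ᶜ ∪ Z = {5, 6, 7, 8, 9, 10, 11}
(Y △ Z) △ (((X ∩ Y)ᶜ ∪ Y)ᶜ ∪ Z) = {1, 2, 3, 4, 5, 6, 7, 10, 11, 13}
(Y ∩ Z) ∪ ((Y △ Z) △ (((X ∩ Y)ᶜ ∪ Y)ᶜ ∪ Z)) = {1, 2, 3, 4, 5, 6, 7, 10, 11, 13}

{1, 2, 3, 4, 5, 6, 7, 10, 11, 13}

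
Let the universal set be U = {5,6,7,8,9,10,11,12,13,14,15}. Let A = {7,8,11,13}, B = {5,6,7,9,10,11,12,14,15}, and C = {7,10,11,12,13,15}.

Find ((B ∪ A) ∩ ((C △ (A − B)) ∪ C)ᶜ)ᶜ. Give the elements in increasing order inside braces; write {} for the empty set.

{7,8,10,11,12,13,15}

B ∪ A = {5,6,7,8,9,10,11,12,13,14,15}
A − B = {8,13}
C △ (A − B) = {7,8,10,11,12,15}
(C △ (A − B)) ∪ C = {7,8,10,11,12,13,15}
((C △ (A − B)) ∪ C)ᶜ = {5,6,9,14}
(B ∪ A) ∩ ((C △ (A − B)) ∪ C)ᶜ = {5,6,9,14}
((B ∪ A) ∩ ((C △ (A − B)) ∪ C)ᶜ)ᶜ = {7,8,10,11,12,13,15}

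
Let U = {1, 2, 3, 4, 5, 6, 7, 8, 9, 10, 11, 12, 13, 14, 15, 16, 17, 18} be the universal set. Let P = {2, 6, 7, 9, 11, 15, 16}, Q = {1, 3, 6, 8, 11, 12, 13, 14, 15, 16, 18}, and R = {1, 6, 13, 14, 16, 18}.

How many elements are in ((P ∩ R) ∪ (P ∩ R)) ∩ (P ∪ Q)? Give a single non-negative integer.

2

P ∩ R = {6, 16}
(P ∩ R) ∪ (P ∩ R) = {6, 16}
P ∪ Q = {1, 2, 3, 6, 7, 8, 9, 11, 12, 13, 14, 15, 16, 18}
((P ∩ R) ∪ (P ∩ R)) ∩ (P ∪ Q) = {6, 16}
|((P ∩ R) ∪ (P ∩ R)) ∩ (P ∪ Q)| = 2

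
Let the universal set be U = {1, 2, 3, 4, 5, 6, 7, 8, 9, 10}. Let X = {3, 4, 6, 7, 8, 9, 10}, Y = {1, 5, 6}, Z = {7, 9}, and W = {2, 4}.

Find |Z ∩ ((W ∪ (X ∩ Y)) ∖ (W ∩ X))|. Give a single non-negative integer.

X ∩ Y = {6}
W ∪ (X ∩ Y) = {2, 4, 6}
W ∩ X = {4}
(W ∪ (X ∩ Y)) ∖ (W ∩ X) = {2, 6}
Z ∩ ((W ∪ (X ∩ Y)) ∖ (W ∩ X)) = {}
|Z ∩ ((W ∪ (X ∩ Y)) ∖ (W ∩ X))| = 0

0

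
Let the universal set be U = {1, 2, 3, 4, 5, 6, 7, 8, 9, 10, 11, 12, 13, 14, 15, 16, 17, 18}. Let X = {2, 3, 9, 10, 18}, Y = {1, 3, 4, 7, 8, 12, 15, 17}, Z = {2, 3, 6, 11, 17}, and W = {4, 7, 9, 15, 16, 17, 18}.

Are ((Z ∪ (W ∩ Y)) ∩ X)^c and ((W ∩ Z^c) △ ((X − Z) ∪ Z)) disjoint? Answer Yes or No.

No

W ∩ Y = {4, 7, 15, 17}
Z ∪ (W ∩ Y) = {2, 3, 4, 6, 7, 11, 15, 17}
(Z ∪ (W ∩ Y)) ∩ X = {2, 3}
((Z ∪ (W ∩ Y)) ∩ X)^c = {1, 4, 5, 6, 7, 8, 9, 10, 11, 12, 13, 14, 15, 16, 17, 18}
Z^c = {1, 4, 5, 7, 8, 9, 10, 12, 13, 14, 15, 16, 18}
W ∩ Z^c = {4, 7, 9, 15, 16, 18}
X − Z = {9, 10, 18}
(X − Z) ∪ Z = {2, 3, 6, 9, 10, 11, 17, 18}
(W ∩ Z^c) △ ((X − Z) ∪ Z) = {2, 3, 4, 6, 7, 10, 11, 15, 16, 17}
4 lies in both, so they are not disjoint.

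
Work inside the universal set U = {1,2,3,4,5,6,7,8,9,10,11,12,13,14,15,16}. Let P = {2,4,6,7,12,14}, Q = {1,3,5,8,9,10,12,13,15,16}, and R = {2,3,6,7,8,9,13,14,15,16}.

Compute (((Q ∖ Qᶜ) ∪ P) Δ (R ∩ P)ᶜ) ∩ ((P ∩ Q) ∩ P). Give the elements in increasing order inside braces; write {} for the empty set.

Qᶜ = {2,4,6,7,11,14}
Q ∖ Qᶜ = {1,3,5,8,9,10,12,13,15,16}
(Q ∖ Qᶜ) ∪ P = {1,2,3,4,5,6,7,8,9,10,12,13,14,15,16}
R ∩ P = {2,6,7,14}
(R ∩ P)ᶜ = {1,3,4,5,8,9,10,11,12,13,15,16}
((Q ∖ Qᶜ) ∪ P) Δ (R ∩ P)ᶜ = {2,6,7,11,14}
P ∩ Q = {12}
(P ∩ Q) ∩ P = {12}
(((Q ∖ Qᶜ) ∪ P) Δ (R ∩ P)ᶜ) ∩ ((P ∩ Q) ∩ P) = {}

{}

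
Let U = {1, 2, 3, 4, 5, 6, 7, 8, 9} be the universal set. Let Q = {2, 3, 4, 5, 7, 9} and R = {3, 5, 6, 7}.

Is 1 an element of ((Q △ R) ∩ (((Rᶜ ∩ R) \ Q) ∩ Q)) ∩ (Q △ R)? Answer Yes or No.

No

1 ∉ Q and 1 ∉ R, so 1 ∉ Q △ R
1 ∉ R, so 1 ∈ Rᶜ
1 ∈ Rᶜ and 1 ∉ R, so 1 ∉ Rᶜ ∩ R
1 ∉ (Rᶜ ∩ R) and 1 ∉ Q, so 1 ∉ (Rᶜ ∩ R) \ Q
1 ∉ ((Rᶜ ∩ R) \ Q) and 1 ∉ Q, so 1 ∉ ((Rᶜ ∩ R) \ Q) ∩ Q
1 ∉ (Q △ R) and 1 ∉ (((Rᶜ ∩ R) \ Q) ∩ Q), so 1 ∉ (Q △ R) ∩ (((Rᶜ ∩ R) \ Q) ∩ Q)
1 ∉ Q and 1 ∉ R, so 1 ∉ Q △ R
1 ∉ ((Q △ R) ∩ (((Rᶜ ∩ R) \ Q) ∩ Q)) and 1 ∉ (Q △ R), so 1 ∉ ((Q △ R) ∩ (((Rᶜ ∩ R) \ Q) ∩ Q)) ∩ (Q △ R)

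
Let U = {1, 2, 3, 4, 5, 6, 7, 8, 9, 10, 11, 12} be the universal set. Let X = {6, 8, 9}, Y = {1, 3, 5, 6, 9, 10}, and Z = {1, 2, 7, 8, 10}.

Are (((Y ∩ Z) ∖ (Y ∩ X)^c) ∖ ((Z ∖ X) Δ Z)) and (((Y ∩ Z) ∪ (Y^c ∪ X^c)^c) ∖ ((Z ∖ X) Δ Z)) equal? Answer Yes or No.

No

Y ∩ Z = {1, 10}
Y ∩ X = {6, 9}
(Y ∩ X)^c = {1, 2, 3, 4, 5, 7, 8, 10, 11, 12}
(Y ∩ Z) ∖ (Y ∩ X)^c = {}
Z ∖ X = {1, 2, 7, 10}
(Z ∖ X) Δ Z = {8}
((Y ∩ Z) ∖ (Y ∩ X)^c) ∖ ((Z ∖ X) Δ Z) = {}
Y^c = {2, 4, 7, 8, 11, 12}
X^c = {1, 2, 3, 4, 5, 7, 10, 11, 12}
Y^c ∪ X^c = {1, 2, 3, 4, 5, 7, 8, 10, 11, 12}
(Y^c ∪ X^c)^c = {6, 9}
(Y ∩ Z) ∪ (Y^c ∪ X^c)^c = {1, 6, 9, 10}
((Y ∩ Z) ∪ (Y^c ∪ X^c)^c) ∖ ((Z ∖ X) Δ Z) = {1, 6, 9, 10}
1 ∈ ((Y ∩ Z) ∪ (Y^c ∪ X^c)^c) ∖ ((Z ∖ X) Δ Z) but 1 ∉ ((Y ∩ Z) ∖ (Y ∩ X)^c) ∖ ((Z ∖ X) Δ Z), so they differ.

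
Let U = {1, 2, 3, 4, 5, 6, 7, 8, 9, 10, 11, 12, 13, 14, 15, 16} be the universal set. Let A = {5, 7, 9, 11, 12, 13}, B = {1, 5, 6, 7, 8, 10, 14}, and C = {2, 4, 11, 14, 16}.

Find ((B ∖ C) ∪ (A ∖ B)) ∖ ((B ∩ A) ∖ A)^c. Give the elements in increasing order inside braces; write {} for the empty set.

{}

B ∖ C = {1, 5, 6, 7, 8, 10}
A ∖ B = {9, 11, 12, 13}
(B ∖ C) ∪ (A ∖ B) = {1, 5, 6, 7, 8, 9, 10, 11, 12, 13}
B ∩ A = {5, 7}
(B ∩ A) ∖ A = {}
((B ∩ A) ∖ A)^c = {1, 2, 3, 4, 5, 6, 7, 8, 9, 10, 11, 12, 13, 14, 15, 16}
((B ∖ C) ∪ (A ∖ B)) ∖ ((B ∩ A) ∖ A)^c = {}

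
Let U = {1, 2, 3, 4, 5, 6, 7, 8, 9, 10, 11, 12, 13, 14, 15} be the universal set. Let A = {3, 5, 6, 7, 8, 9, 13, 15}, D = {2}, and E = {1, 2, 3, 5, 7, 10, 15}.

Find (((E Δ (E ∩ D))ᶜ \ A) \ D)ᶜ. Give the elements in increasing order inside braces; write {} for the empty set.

{1, 2, 3, 5, 6, 7, 8, 9, 10, 13, 15}

E ∩ D = {2}
E Δ (E ∩ D) = {1, 3, 5, 7, 10, 15}
(E Δ (E ∩ D))ᶜ = {2, 4, 6, 8, 9, 11, 12, 13, 14}
(E Δ (E ∩ D))ᶜ \ A = {2, 4, 11, 12, 14}
((E Δ (E ∩ D))ᶜ \ A) \ D = {4, 11, 12, 14}
(((E Δ (E ∩ D))ᶜ \ A) \ D)ᶜ = {1, 2, 3, 5, 6, 7, 8, 9, 10, 13, 15}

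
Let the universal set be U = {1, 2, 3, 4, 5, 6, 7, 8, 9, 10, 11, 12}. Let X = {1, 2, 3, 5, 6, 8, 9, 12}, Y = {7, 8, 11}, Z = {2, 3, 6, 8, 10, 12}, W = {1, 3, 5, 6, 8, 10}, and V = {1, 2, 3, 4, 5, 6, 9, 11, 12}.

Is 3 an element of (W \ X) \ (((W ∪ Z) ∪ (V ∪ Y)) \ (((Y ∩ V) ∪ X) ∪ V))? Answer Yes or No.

3 ∈ W and 3 ∈ X, so 3 ∉ W \ X
3 ∈ W and 3 ∈ Z, so 3 ∈ W ∪ Z
3 ∈ V and 3 ∉ Y, so 3 ∈ V ∪ Y
3 ∈ (W ∪ Z) and 3 ∈ (V ∪ Y), so 3 ∈ (W ∪ Z) ∪ (V ∪ Y)
3 ∉ Y and 3 ∈ V, so 3 ∉ Y ∩ V
3 ∉ (Y ∩ V) and 3 ∈ X, so 3 ∈ (Y ∩ V) ∪ X
3 ∈ ((Y ∩ V) ∪ X) and 3 ∈ V, so 3 ∈ ((Y ∩ V) ∪ X) ∪ V
3 ∈ ((W ∪ Z) ∪ (V ∪ Y)) and 3 ∈ (((Y ∩ V) ∪ X) ∪ V), so 3 ∉ ((W ∪ Z) ∪ (V ∪ Y)) \ (((Y ∩ V) ∪ X) ∪ V)
3 ∉ (W \ X) and 3 ∉ (((W ∪ Z) ∪ (V ∪ Y)) \ (((Y ∩ V) ∪ X) ∪ V)), so 3 ∉ (W \ X) \ (((W ∪ Z) ∪ (V ∪ Y)) \ (((Y ∩ V) ∪ X) ∪ V))

No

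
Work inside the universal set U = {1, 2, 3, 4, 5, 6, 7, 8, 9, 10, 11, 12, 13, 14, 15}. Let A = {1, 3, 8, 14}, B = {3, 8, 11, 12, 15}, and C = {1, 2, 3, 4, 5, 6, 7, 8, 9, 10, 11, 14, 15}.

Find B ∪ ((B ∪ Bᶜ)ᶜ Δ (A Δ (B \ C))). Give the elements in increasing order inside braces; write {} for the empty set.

{1, 3, 8, 11, 12, 14, 15}

Bᶜ = {1, 2, 4, 5, 6, 7, 9, 10, 13, 14}
B ∪ Bᶜ = {1, 2, 3, 4, 5, 6, 7, 8, 9, 10, 11, 12, 13, 14, 15}
(B ∪ Bᶜ)ᶜ = {}
B \ C = {12}
A Δ (B \ C) = {1, 3, 8, 12, 14}
(B ∪ Bᶜ)ᶜ Δ (A Δ (B \ C)) = {1, 3, 8, 12, 14}
B ∪ ((B ∪ Bᶜ)ᶜ Δ (A Δ (B \ C))) = {1, 3, 8, 11, 12, 14, 15}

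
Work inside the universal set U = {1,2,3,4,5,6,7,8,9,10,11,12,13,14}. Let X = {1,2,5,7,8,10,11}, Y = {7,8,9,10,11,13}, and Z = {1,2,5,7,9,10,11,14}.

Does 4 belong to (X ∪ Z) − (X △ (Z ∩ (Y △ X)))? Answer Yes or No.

4 ∉ X and 4 ∉ Z, so 4 ∉ X ∪ Z
4 ∉ Y and 4 ∉ X, so 4 ∉ Y △ X
4 ∉ Z and 4 ∉ (Y △ X), so 4 ∉ Z ∩ (Y △ X)
4 ∉ X and 4 ∉ (Z ∩ (Y △ X)), so 4 ∉ X △ (Z ∩ (Y △ X))
4 ∉ (X ∪ Z) and 4 ∉ (X △ (Z ∩ (Y △ X))), so 4 ∉ (X ∪ Z) − (X △ (Z ∩ (Y △ X)))

No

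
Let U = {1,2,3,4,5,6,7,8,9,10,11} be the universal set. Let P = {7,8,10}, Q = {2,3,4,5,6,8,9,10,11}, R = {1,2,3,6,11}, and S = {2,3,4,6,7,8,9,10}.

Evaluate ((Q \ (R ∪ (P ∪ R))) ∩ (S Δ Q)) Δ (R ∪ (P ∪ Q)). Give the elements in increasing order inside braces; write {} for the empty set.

P ∪ R = {1,2,3,6,7,8,10,11}
R ∪ (P ∪ R) = {1,2,3,6,7,8,10,11}
Q \ (R ∪ (P ∪ R)) = {4,5,9}
S Δ Q = {5,7,11}
(Q \ (R ∪ (P ∪ R))) ∩ (S Δ Q) = {5}
P ∪ Q = {2,3,4,5,6,7,8,9,10,11}
R ∪ (P ∪ Q) = {1,2,3,4,5,6,7,8,9,10,11}
((Q \ (R ∪ (P ∪ R))) ∩ (S Δ Q)) Δ (R ∪ (P ∪ Q)) = {1,2,3,4,6,7,8,9,10,11}

{1,2,3,4,6,7,8,9,10,11}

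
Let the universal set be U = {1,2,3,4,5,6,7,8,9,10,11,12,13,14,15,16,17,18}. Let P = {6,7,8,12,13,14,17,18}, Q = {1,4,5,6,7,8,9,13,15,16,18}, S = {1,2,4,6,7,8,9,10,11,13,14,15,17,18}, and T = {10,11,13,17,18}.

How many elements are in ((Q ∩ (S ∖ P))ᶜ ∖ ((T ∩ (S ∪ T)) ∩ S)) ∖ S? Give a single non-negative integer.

S ∖ P = {1,2,4,9,10,11,15}
Q ∩ (S ∖ P) = {1,4,9,15}
(Q ∩ (S ∖ P))ᶜ = {2,3,5,6,7,8,10,11,12,13,14,16,17,18}
S ∪ T = {1,2,4,6,7,8,9,10,11,13,14,15,17,18}
T ∩ (S ∪ T) = {10,11,13,17,18}
(T ∩ (S ∪ T)) ∩ S = {10,11,13,17,18}
(Q ∩ (S ∖ P))ᶜ ∖ ((T ∩ (S ∪ T)) ∩ S) = {2,3,5,6,7,8,12,14,16}
((Q ∩ (S ∖ P))ᶜ ∖ ((T ∩ (S ∪ T)) ∩ S)) ∖ S = {3,5,12,16}
|((Q ∩ (S ∖ P))ᶜ ∖ ((T ∩ (S ∪ T)) ∩ S)) ∖ S| = 4

4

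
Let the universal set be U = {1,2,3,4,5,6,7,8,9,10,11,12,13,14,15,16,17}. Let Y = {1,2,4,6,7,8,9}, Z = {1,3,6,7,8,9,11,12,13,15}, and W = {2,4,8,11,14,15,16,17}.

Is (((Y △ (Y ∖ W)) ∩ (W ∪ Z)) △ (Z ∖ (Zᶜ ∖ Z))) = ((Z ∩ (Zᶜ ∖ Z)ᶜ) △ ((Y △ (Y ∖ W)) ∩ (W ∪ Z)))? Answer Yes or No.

Yes

Y ∖ W = {1,6,7,9}
Y △ (Y ∖ W) = {2,4,8}
W ∪ Z = {1,2,3,4,6,7,8,9,11,12,13,14,15,16,17}
(Y △ (Y ∖ W)) ∩ (W ∪ Z) = {2,4,8}
Zᶜ = {2,4,5,10,14,16,17}
Zᶜ ∖ Z = {2,4,5,10,14,16,17}
Z ∖ (Zᶜ ∖ Z) = {1,3,6,7,8,9,11,12,13,15}
((Y △ (Y ∖ W)) ∩ (W ∪ Z)) △ (Z ∖ (Zᶜ ∖ Z)) = {1,2,3,4,6,7,9,11,12,13,15}
(Zᶜ ∖ Z)ᶜ = {1,3,6,7,8,9,11,12,13,15}
Z ∩ (Zᶜ ∖ Z)ᶜ = {1,3,6,7,8,9,11,12,13,15}
(Z ∩ (Zᶜ ∖ Z)ᶜ) △ ((Y △ (Y ∖ W)) ∩ (W ∪ Z)) = {1,2,3,4,6,7,9,11,12,13,15}
Both equal {1,2,3,4,6,7,9,11,12,13,15}, so ((Y △ (Y ∖ W)) ∩ (W ∪ Z)) △ (Z ∖ (Zᶜ ∖ Z)) = (Z ∩ (Zᶜ ∖ Z)ᶜ) △ ((Y △ (Y ∖ W)) ∩ (W ∪ Z)).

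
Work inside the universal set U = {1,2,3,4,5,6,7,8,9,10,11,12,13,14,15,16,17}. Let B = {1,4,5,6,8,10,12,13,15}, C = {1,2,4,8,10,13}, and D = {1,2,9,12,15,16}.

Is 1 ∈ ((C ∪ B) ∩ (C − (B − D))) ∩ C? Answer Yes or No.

1 ∈ C and 1 ∈ B, so 1 ∈ C ∪ B
1 ∈ B and 1 ∈ D, so 1 ∉ B − D
1 ∈ C and 1 ∉ (B − D), so 1 ∈ C − (B − D)
1 ∈ (C ∪ B) and 1 ∈ (C − (B − D)), so 1 ∈ (C ∪ B) ∩ (C − (B − D))
1 ∈ ((C ∪ B) ∩ (C − (B − D))) and 1 ∈ C, so 1 ∈ ((C ∪ B) ∩ (C − (B − D))) ∩ C

Yes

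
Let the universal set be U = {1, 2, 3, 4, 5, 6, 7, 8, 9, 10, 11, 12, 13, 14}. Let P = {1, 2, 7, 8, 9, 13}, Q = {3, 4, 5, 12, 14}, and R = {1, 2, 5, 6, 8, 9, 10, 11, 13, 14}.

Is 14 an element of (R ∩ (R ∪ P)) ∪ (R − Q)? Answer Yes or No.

14 ∈ R and 14 ∉ P, so 14 ∈ R ∪ P
14 ∈ R and 14 ∈ (R ∪ P), so 14 ∈ R ∩ (R ∪ P)
14 ∈ R and 14 ∈ Q, so 14 ∉ R − Q
14 ∈ (R ∩ (R ∪ P)) and 14 ∉ (R − Q), so 14 ∈ (R ∩ (R ∪ P)) ∪ (R − Q)

Yes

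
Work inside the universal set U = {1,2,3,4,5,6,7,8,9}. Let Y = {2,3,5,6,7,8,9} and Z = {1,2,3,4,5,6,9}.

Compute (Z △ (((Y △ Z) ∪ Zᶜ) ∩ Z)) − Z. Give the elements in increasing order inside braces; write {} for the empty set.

{}

Y △ Z = {1,4,7,8}
Zᶜ = {7,8}
(Y △ Z) ∪ Zᶜ = {1,4,7,8}
((Y △ Z) ∪ Zᶜ) ∩ Z = {1,4}
Z △ (((Y △ Z) ∪ Zᶜ) ∩ Z) = {2,3,5,6,9}
(Z △ (((Y △ Z) ∪ Zᶜ) ∩ Z)) − Z = {}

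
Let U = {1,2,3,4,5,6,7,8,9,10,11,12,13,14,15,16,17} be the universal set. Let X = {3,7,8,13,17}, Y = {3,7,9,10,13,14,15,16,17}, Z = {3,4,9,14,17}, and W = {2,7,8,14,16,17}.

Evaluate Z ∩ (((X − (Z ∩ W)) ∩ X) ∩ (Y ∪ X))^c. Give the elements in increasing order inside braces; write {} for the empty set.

{4,9,14,17}

Z ∩ W = {14,17}
X − (Z ∩ W) = {3,7,8,13}
(X − (Z ∩ W)) ∩ X = {3,7,8,13}
Y ∪ X = {3,7,8,9,10,13,14,15,16,17}
((X − (Z ∩ W)) ∩ X) ∩ (Y ∪ X) = {3,7,8,13}
(((X − (Z ∩ W)) ∩ X) ∩ (Y ∪ X))^c = {1,2,4,5,6,9,10,11,12,14,15,16,17}
Z ∩ (((X − (Z ∩ W)) ∩ X) ∩ (Y ∪ X))^c = {4,9,14,17}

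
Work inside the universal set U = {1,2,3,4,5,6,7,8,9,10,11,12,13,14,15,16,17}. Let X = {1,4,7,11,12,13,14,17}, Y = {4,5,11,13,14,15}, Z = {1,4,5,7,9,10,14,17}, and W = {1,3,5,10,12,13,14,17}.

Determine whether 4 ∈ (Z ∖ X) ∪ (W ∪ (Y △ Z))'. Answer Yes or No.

Yes

4 ∈ Z and 4 ∈ X, so 4 ∉ Z ∖ X
4 ∈ Y and 4 ∈ Z, so 4 ∉ Y △ Z
4 ∉ W and 4 ∉ (Y △ Z), so 4 ∉ W ∪ (Y △ Z)
4 ∈ (W ∪ (Y △ Z))' since 4 ∉ (W ∪ (Y △ Z))
4 ∉ (Z ∖ X) and 4 ∈ (W ∪ (Y △ Z))', so 4 ∈ (Z ∖ X) ∪ (W ∪ (Y △ Z))'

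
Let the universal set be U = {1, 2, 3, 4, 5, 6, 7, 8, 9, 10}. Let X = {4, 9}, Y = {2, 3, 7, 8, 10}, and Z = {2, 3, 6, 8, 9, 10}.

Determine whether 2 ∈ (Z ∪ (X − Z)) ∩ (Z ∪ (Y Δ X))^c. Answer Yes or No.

No

2 ∉ X and 2 ∈ Z, so 2 ∉ X − Z
2 ∈ Z and 2 ∉ (X − Z), so 2 ∈ Z ∪ (X − Z)
2 ∈ Y and 2 ∉ X, so 2 ∈ Y Δ X
2 ∈ Z and 2 ∈ (Y Δ X), so 2 ∈ Z ∪ (Y Δ X)
2 ∉ (Z ∪ (Y Δ X))^c since 2 ∈ (Z ∪ (Y Δ X))
2 ∈ (Z ∪ (X − Z)) and 2 ∉ (Z ∪ (Y Δ X))^c, so 2 ∉ (Z ∪ (X − Z)) ∩ (Z ∪ (Y Δ X))^c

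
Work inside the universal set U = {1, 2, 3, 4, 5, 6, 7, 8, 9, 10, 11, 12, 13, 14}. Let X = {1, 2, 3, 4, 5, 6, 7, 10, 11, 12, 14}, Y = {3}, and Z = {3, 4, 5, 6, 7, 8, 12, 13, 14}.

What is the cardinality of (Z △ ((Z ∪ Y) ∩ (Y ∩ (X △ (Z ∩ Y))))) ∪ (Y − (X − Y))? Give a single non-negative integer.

9

Z ∪ Y = {3, 4, 5, 6, 7, 8, 12, 13, 14}
Z ∩ Y = {3}
X △ (Z ∩ Y) = {1, 2, 4, 5, 6, 7, 10, 11, 12, 14}
Y ∩ (X △ (Z ∩ Y)) = {}
(Z ∪ Y) ∩ (Y ∩ (X △ (Z ∩ Y))) = {}
Z △ ((Z ∪ Y) ∩ (Y ∩ (X △ (Z ∩ Y)))) = {3, 4, 5, 6, 7, 8, 12, 13, 14}
X − Y = {1, 2, 4, 5, 6, 7, 10, 11, 12, 14}
Y − (X − Y) = {3}
(Z △ ((Z ∪ Y) ∩ (Y ∩ (X △ (Z ∩ Y))))) ∪ (Y − (X − Y)) = {3, 4, 5, 6, 7, 8, 12, 13, 14}
|(Z △ ((Z ∪ Y) ∩ (Y ∩ (X △ (Z ∩ Y))))) ∪ (Y − (X − Y))| = 9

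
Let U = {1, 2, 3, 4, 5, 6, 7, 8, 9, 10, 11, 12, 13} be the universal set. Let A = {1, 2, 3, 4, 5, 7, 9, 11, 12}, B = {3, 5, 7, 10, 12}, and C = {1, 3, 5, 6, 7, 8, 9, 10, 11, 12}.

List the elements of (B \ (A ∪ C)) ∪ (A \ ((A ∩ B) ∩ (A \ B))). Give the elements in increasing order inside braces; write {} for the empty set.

A ∪ C = {1, 2, 3, 4, 5, 6, 7, 8, 9, 10, 11, 12}
B \ (A ∪ C) = {}
A ∩ B = {3, 5, 7, 12}
A \ B = {1, 2, 4, 9, 11}
(A ∩ B) ∩ (A \ B) = {}
A \ ((A ∩ B) ∩ (A \ B)) = {1, 2, 3, 4, 5, 7, 9, 11, 12}
(B \ (A ∪ C)) ∪ (A \ ((A ∩ B) ∩ (A \ B))) = {1, 2, 3, 4, 5, 7, 9, 11, 12}

{1, 2, 3, 4, 5, 7, 9, 11, 12}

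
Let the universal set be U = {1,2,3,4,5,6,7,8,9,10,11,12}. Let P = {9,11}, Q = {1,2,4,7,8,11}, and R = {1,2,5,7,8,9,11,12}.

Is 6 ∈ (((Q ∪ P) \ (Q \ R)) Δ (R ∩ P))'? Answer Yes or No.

6 ∉ Q and 6 ∉ P, so 6 ∉ Q ∪ P
6 ∉ Q and 6 ∉ R, so 6 ∉ Q \ R
6 ∉ (Q ∪ P) and 6 ∉ (Q \ R), so 6 ∉ (Q ∪ P) \ (Q \ R)
6 ∉ R and 6 ∉ P, so 6 ∉ R ∩ P
6 ∉ ((Q ∪ P) \ (Q \ R)) and 6 ∉ (R ∩ P), so 6 ∉ ((Q ∪ P) \ (Q \ R)) Δ (R ∩ P)
6 ∈ (((Q ∪ P) \ (Q \ R)) Δ (R ∩ P))' since 6 ∉ (((Q ∪ P) \ (Q \ R)) Δ (R ∩ P))

Yes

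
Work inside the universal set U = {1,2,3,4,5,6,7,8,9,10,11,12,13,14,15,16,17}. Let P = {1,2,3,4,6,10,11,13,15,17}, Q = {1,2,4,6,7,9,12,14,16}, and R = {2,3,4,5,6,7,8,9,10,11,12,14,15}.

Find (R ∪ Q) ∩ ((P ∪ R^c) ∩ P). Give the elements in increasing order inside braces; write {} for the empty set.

{1,2,3,4,6,10,11,15}

R ∪ Q = {1,2,3,4,5,6,7,8,9,10,11,12,14,15,16}
R^c = {1,13,16,17}
P ∪ R^c = {1,2,3,4,6,10,11,13,15,16,17}
(P ∪ R^c) ∩ P = {1,2,3,4,6,10,11,13,15,17}
(R ∪ Q) ∩ ((P ∪ R^c) ∩ P) = {1,2,3,4,6,10,11,15}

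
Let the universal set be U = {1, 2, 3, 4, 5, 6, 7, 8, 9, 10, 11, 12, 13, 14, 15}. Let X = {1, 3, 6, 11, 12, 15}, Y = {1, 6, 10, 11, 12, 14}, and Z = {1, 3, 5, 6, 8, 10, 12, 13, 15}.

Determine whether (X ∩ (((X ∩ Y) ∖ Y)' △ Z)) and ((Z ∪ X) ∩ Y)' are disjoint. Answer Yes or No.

X ∩ Y = {1, 6, 11, 12}
(X ∩ Y) ∖ Y = {}
((X ∩ Y) ∖ Y)' = {1, 2, 3, 4, 5, 6, 7, 8, 9, 10, 11, 12, 13, 14, 15}
((X ∩ Y) ∖ Y)' △ Z = {2, 4, 7, 9, 11, 14}
X ∩ (((X ∩ Y) ∖ Y)' △ Z) = {11}
Z ∪ X = {1, 3, 5, 6, 8, 10, 11, 12, 13, 15}
(Z ∪ X) ∩ Y = {1, 6, 10, 11, 12}
((Z ∪ X) ∩ Y)' = {2, 3, 4, 5, 7, 8, 9, 13, 14, 15}
{11} and {2, 3, 4, 5, 7, 8, 9, 13, 14, 15} share no elements.

Yes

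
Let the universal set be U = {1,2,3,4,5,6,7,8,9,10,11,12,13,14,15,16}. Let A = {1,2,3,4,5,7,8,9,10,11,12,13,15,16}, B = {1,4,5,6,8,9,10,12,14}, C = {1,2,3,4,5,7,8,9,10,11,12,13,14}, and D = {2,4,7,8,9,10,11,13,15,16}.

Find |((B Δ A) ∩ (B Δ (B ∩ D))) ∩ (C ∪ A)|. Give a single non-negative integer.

B Δ A = {2,3,6,7,11,13,14,15,16}
B ∩ D = {4,8,9,10}
B Δ (B ∩ D) = {1,5,6,12,14}
(B Δ A) ∩ (B Δ (B ∩ D)) = {6,14}
C ∪ A = {1,2,3,4,5,7,8,9,10,11,12,13,14,15,16}
((B Δ A) ∩ (B Δ (B ∩ D))) ∩ (C ∪ A) = {14}
|((B Δ A) ∩ (B Δ (B ∩ D))) ∩ (C ∪ A)| = 1

1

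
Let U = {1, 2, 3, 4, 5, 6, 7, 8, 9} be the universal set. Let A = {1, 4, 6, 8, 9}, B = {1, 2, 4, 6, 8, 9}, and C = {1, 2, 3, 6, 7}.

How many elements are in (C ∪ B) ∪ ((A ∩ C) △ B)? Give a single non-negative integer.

C ∪ B = {1, 2, 3, 4, 6, 7, 8, 9}
A ∩ C = {1, 6}
(A ∩ C) △ B = {2, 4, 8, 9}
(C ∪ B) ∪ ((A ∩ C) △ B) = {1, 2, 3, 4, 6, 7, 8, 9}
|(C ∪ B) ∪ ((A ∩ C) △ B)| = 8

8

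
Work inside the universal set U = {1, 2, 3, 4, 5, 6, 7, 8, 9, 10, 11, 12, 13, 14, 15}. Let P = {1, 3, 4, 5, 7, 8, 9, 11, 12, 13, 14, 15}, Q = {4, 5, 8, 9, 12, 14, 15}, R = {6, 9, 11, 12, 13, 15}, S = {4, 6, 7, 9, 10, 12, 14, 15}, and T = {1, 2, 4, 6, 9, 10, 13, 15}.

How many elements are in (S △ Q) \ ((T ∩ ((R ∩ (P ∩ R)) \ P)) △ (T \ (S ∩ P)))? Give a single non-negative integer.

3

S △ Q = {5, 6, 7, 8, 10}
P ∩ R = {9, 11, 12, 13, 15}
R ∩ (P ∩ R) = {9, 11, 12, 13, 15}
(R ∩ (P ∩ R)) \ P = {}
T ∩ ((R ∩ (P ∩ R)) \ P) = {}
S ∩ P = {4, 7, 9, 12, 14, 15}
T \ (S ∩ P) = {1, 2, 6, 10, 13}
(T ∩ ((R ∩ (P ∩ R)) \ P)) △ (T \ (S ∩ P)) = {1, 2, 6, 10, 13}
(S △ Q) \ ((T ∩ ((R ∩ (P ∩ R)) \ P)) △ (T \ (S ∩ P))) = {5, 7, 8}
|(S △ Q) \ ((T ∩ ((R ∩ (P ∩ R)) \ P)) △ (T \ (S ∩ P)))| = 3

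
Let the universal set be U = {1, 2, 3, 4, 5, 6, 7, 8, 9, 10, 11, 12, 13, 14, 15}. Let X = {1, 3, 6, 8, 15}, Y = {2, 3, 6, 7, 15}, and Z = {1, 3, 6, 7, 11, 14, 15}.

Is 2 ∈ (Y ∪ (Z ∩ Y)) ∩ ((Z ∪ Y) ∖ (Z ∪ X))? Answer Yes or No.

2 ∉ Z and 2 ∈ Y, so 2 ∉ Z ∩ Y
2 ∈ Y and 2 ∉ (Z ∩ Y), so 2 ∈ Y ∪ (Z ∩ Y)
2 ∉ Z and 2 ∈ Y, so 2 ∈ Z ∪ Y
2 ∉ Z and 2 ∉ X, so 2 ∉ Z ∪ X
2 ∈ (Z ∪ Y) and 2 ∉ (Z ∪ X), so 2 ∈ (Z ∪ Y) ∖ (Z ∪ X)
2 ∈ (Y ∪ (Z ∩ Y)) and 2 ∈ ((Z ∪ Y) ∖ (Z ∪ X)), so 2 ∈ (Y ∪ (Z ∩ Y)) ∩ ((Z ∪ Y) ∖ (Z ∪ X))

Yes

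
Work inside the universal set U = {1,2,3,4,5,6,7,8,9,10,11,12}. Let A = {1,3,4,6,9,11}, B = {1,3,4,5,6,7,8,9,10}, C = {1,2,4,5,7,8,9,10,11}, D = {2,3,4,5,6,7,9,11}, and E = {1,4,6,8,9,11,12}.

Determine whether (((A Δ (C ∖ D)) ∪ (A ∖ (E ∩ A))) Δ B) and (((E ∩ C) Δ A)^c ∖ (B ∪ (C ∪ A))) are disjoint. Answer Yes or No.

Yes

C ∖ D = {1,8,10}
A Δ (C ∖ D) = {3,4,6,8,9,10,11}
E ∩ A = {1,4,6,9,11}
A ∖ (E ∩ A) = {3}
(A Δ (C ∖ D)) ∪ (A ∖ (E ∩ A)) = {3,4,6,8,9,10,11}
((A Δ (C ∖ D)) ∪ (A ∖ (E ∩ A))) Δ B = {1,5,7,11}
E ∩ C = {1,4,8,9,11}
(E ∩ C) Δ A = {3,6,8}
((E ∩ C) Δ A)^c = {1,2,4,5,7,9,10,11,12}
C ∪ A = {1,2,3,4,5,6,7,8,9,10,11}
B ∪ (C ∪ A) = {1,2,3,4,5,6,7,8,9,10,11}
((E ∩ C) Δ A)^c ∖ (B ∪ (C ∪ A)) = {12}
{1,5,7,11} and {12} share no elements.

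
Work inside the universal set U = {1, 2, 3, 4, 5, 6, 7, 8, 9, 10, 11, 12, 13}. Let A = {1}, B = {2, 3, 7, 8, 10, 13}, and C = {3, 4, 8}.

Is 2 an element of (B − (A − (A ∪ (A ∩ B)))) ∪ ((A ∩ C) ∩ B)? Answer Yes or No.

Yes

2 ∉ A and 2 ∈ B, so 2 ∉ A ∩ B
2 ∉ A and 2 ∉ (A ∩ B), so 2 ∉ A ∪ (A ∩ B)
2 ∉ A and 2 ∉ (A ∪ (A ∩ B)), so 2 ∉ A − (A ∪ (A ∩ B))
2 ∈ B and 2 ∉ (A − (A ∪ (A ∩ B))), so 2 ∈ B − (A − (A ∪ (A ∩ B)))
2 ∉ A and 2 ∉ C, so 2 ∉ A ∩ C
2 ∉ (A ∩ C) and 2 ∈ B, so 2 ∉ (A ∩ C) ∩ B
2 ∈ (B − (A − (A ∪ (A ∩ B)))) and 2 ∉ ((A ∩ C) ∩ B), so 2 ∈ (B − (A − (A ∪ (A ∩ B)))) ∪ ((A ∩ C) ∩ B)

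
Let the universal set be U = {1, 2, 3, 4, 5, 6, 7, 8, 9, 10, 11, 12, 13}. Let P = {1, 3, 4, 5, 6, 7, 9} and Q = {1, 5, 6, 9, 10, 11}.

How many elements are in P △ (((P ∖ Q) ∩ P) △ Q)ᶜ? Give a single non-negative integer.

P ∖ Q = {3, 4, 7}
(P ∖ Q) ∩ P = {3, 4, 7}
((P ∖ Q) ∩ P) △ Q = {1, 3, 4, 5, 6, 7, 9, 10, 11}
(((P ∖ Q) ∩ P) △ Q)ᶜ = {2, 8, 12, 13}
P △ (((P ∖ Q) ∩ P) △ Q)ᶜ = {1, 2, 3, 4, 5, 6, 7, 8, 9, 12, 13}
|P △ (((P ∖ Q) ∩ P) △ Q)ᶜ| = 11

11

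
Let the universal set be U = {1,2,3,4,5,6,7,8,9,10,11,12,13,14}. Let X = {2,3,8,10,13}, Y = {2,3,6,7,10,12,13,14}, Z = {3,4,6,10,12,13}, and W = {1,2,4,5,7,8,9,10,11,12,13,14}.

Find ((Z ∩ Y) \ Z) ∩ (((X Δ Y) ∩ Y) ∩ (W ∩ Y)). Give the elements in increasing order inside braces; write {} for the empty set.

Z ∩ Y = {3,6,10,12,13}
(Z ∩ Y) \ Z = {}
X Δ Y = {6,7,8,12,14}
(X Δ Y) ∩ Y = {6,7,12,14}
W ∩ Y = {2,7,10,12,13,14}
((X Δ Y) ∩ Y) ∩ (W ∩ Y) = {7,12,14}
((Z ∩ Y) \ Z) ∩ (((X Δ Y) ∩ Y) ∩ (W ∩ Y)) = {}

{}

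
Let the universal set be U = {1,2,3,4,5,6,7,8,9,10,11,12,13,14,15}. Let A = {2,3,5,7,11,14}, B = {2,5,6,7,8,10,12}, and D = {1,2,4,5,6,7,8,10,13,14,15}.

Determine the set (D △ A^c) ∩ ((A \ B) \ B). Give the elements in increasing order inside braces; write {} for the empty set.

{14}

A^c = {1,4,6,8,9,10,12,13,15}
D △ A^c = {2,5,7,9,12,14}
A \ B = {3,11,14}
(A \ B) \ B = {3,11,14}
(D △ A^c) ∩ ((A \ B) \ B) = {14}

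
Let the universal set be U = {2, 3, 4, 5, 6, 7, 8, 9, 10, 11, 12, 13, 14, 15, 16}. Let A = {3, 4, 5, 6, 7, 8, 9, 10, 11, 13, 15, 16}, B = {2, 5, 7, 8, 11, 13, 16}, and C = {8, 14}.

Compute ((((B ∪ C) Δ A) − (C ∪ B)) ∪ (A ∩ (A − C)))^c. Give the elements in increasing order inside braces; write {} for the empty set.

{2, 8, 12, 14}

B ∪ C = {2, 5, 7, 8, 11, 13, 14, 16}
(B ∪ C) Δ A = {2, 3, 4, 6, 9, 10, 14, 15}
C ∪ B = {2, 5, 7, 8, 11, 13, 14, 16}
((B ∪ C) Δ A) − (C ∪ B) = {3, 4, 6, 9, 10, 15}
A − C = {3, 4, 5, 6, 7, 9, 10, 11, 13, 15, 16}
A ∩ (A − C) = {3, 4, 5, 6, 7, 9, 10, 11, 13, 15, 16}
(((B ∪ C) Δ A) − (C ∪ B)) ∪ (A ∩ (A − C)) = {3, 4, 5, 6, 7, 9, 10, 11, 13, 15, 16}
((((B ∪ C) Δ A) − (C ∪ B)) ∪ (A ∩ (A − C)))^c = {2, 8, 12, 14}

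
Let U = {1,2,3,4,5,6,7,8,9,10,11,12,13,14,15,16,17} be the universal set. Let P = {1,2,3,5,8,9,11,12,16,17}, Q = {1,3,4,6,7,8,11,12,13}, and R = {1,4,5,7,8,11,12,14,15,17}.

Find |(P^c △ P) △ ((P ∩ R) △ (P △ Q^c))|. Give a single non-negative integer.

P^c = {4,6,7,10,13,14,15}
P^c △ P = {1,2,3,4,5,6,7,8,9,10,11,12,13,14,15,16,17}
P ∩ R = {1,5,8,11,12,17}
Q^c = {2,5,9,10,14,15,16,17}
P △ Q^c = {1,3,8,10,11,12,14,15}
(P ∩ R) △ (P △ Q^c) = {3,5,10,14,15,17}
(P^c △ P) △ ((P ∩ R) △ (P △ Q^c)) = {1,2,4,6,7,8,9,11,12,13,16}
|(P^c △ P) △ ((P ∩ R) △ (P △ Q^c))| = 11

11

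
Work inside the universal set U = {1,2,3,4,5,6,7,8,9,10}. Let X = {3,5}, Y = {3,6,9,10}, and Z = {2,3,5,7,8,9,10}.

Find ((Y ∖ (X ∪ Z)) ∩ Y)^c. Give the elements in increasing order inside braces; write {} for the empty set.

{1,2,3,4,5,7,8,9,10}

X ∪ Z = {2,3,5,7,8,9,10}
Y ∖ (X ∪ Z) = {6}
(Y ∖ (X ∪ Z)) ∩ Y = {6}
((Y ∖ (X ∪ Z)) ∩ Y)^c = {1,2,3,4,5,7,8,9,10}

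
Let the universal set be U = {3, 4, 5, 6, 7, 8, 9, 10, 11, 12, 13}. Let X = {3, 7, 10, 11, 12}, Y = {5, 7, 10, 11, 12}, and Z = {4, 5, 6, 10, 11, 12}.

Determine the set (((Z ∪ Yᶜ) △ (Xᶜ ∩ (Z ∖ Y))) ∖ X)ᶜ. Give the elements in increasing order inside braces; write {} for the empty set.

{3, 4, 6, 7, 10, 11, 12}

Yᶜ = {3, 4, 6, 8, 9, 13}
Z ∪ Yᶜ = {3, 4, 5, 6, 8, 9, 10, 11, 12, 13}
Xᶜ = {4, 5, 6, 8, 9, 13}
Z ∖ Y = {4, 6}
Xᶜ ∩ (Z ∖ Y) = {4, 6}
(Z ∪ Yᶜ) △ (Xᶜ ∩ (Z ∖ Y)) = {3, 5, 8, 9, 10, 11, 12, 13}
((Z ∪ Yᶜ) △ (Xᶜ ∩ (Z ∖ Y))) ∖ X = {5, 8, 9, 13}
(((Z ∪ Yᶜ) △ (Xᶜ ∩ (Z ∖ Y))) ∖ X)ᶜ = {3, 4, 6, 7, 10, 11, 12}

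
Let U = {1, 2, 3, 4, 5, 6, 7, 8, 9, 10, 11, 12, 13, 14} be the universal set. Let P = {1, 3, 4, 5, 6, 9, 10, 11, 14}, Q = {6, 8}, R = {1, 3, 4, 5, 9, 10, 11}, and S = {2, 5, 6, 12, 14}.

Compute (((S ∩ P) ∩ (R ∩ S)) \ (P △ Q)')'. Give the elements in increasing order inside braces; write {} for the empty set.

S ∩ P = {5, 6, 14}
R ∩ S = {5}
(S ∩ P) ∩ (R ∩ S) = {5}
P △ Q = {1, 3, 4, 5, 8, 9, 10, 11, 14}
(P △ Q)' = {2, 6, 7, 12, 13}
((S ∩ P) ∩ (R ∩ S)) \ (P △ Q)' = {5}
(((S ∩ P) ∩ (R ∩ S)) \ (P △ Q)')' = {1, 2, 3, 4, 6, 7, 8, 9, 10, 11, 12, 13, 14}

{1, 2, 3, 4, 6, 7, 8, 9, 10, 11, 12, 13, 14}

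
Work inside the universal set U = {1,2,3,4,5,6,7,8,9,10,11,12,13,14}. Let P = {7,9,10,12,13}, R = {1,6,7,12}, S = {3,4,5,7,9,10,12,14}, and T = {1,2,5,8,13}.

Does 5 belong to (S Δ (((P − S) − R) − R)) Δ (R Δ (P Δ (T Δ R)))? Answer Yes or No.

5 ∉ P and 5 ∈ S, so 5 ∉ P − S
5 ∉ (P − S) and 5 ∉ R, so 5 ∉ (P − S) − R
5 ∉ ((P − S) − R) and 5 ∉ R, so 5 ∉ ((P − S) − R) − R
5 ∈ S and 5 ∉ (((P − S) − R) − R), so 5 ∈ S Δ (((P − S) − R) − R)
5 ∈ T and 5 ∉ R, so 5 ∈ T Δ R
5 ∉ P and 5 ∈ (T Δ R), so 5 ∈ P Δ (T Δ R)
5 ∉ R and 5 ∈ (P Δ (T Δ R)), so 5 ∈ R Δ (P Δ (T Δ R))
5 ∈ (S Δ (((P − S) − R) − R)) and 5 ∈ (R Δ (P Δ (T Δ R))), so 5 ∉ (S Δ (((P − S) − R) − R)) Δ (R Δ (P Δ (T Δ R)))

No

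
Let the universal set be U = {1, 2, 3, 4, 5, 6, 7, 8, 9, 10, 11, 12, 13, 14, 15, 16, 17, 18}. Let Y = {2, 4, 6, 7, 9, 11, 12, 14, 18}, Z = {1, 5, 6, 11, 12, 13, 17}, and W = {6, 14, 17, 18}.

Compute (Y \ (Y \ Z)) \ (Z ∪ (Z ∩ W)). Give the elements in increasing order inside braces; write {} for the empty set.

{}

Y \ Z = {2, 4, 7, 9, 14, 18}
Y \ (Y \ Z) = {6, 11, 12}
Z ∩ W = {6, 17}
Z ∪ (Z ∩ W) = {1, 5, 6, 11, 12, 13, 17}
(Y \ (Y \ Z)) \ (Z ∪ (Z ∩ W)) = {}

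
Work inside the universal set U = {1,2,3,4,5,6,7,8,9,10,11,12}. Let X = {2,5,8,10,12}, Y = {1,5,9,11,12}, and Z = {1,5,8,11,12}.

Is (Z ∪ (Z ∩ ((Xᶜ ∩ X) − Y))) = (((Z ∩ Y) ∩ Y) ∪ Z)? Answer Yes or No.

Yes

Xᶜ = {1,3,4,6,7,9,11}
Xᶜ ∩ X = {}
(Xᶜ ∩ X) − Y = {}
Z ∩ ((Xᶜ ∩ X) − Y) = {}
Z ∪ (Z ∩ ((Xᶜ ∩ X) − Y)) = {1,5,8,11,12}
Z ∩ Y = {1,5,11,12}
(Z ∩ Y) ∩ Y = {1,5,11,12}
((Z ∩ Y) ∩ Y) ∪ Z = {1,5,8,11,12}
Both equal {1,5,8,11,12}, so Z ∪ (Z ∩ ((Xᶜ ∩ X) − Y)) = ((Z ∩ Y) ∩ Y) ∪ Z.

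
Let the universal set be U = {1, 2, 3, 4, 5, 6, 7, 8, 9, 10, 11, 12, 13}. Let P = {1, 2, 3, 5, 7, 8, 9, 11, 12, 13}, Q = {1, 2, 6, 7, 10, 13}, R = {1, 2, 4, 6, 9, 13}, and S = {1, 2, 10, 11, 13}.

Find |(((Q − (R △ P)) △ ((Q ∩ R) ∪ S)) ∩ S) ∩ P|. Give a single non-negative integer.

R △ P = {3, 4, 5, 6, 7, 8, 11, 12}
Q − (R △ P) = {1, 2, 10, 13}
Q ∩ R = {1, 2, 6, 13}
(Q ∩ R) ∪ S = {1, 2, 6, 10, 11, 13}
(Q − (R △ P)) △ ((Q ∩ R) ∪ S) = {6, 11}
((Q − (R △ P)) △ ((Q ∩ R) ∪ S)) ∩ S = {11}
(((Q − (R △ P)) △ ((Q ∩ R) ∪ S)) ∩ S) ∩ P = {11}
|(((Q − (R △ P)) △ ((Q ∩ R) ∪ S)) ∩ S) ∩ P| = 1

1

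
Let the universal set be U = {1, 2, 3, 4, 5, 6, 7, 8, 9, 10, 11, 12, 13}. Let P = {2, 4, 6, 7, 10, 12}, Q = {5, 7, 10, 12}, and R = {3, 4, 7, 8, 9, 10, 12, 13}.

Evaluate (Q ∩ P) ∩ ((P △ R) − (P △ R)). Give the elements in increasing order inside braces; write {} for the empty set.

{}

Q ∩ P = {7, 10, 12}
P △ R = {2, 3, 6, 8, 9, 13}
(P △ R) − (P △ R) = {}
(Q ∩ P) ∩ ((P △ R) − (P △ R)) = {}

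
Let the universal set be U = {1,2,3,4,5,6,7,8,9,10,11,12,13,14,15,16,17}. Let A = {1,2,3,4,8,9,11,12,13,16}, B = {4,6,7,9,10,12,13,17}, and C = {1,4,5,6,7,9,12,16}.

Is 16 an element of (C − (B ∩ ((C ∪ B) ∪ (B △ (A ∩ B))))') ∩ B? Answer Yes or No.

No

16 ∈ C and 16 ∉ B, so 16 ∈ C ∪ B
16 ∈ A and 16 ∉ B, so 16 ∉ A ∩ B
16 ∉ B and 16 ∉ (A ∩ B), so 16 ∉ B △ (A ∩ B)
16 ∈ (C ∪ B) and 16 ∉ (B △ (A ∩ B)), so 16 ∈ (C ∪ B) ∪ (B △ (A ∩ B))
16 ∉ B and 16 ∈ ((C ∪ B) ∪ (B △ (A ∩ B))), so 16 ∉ B ∩ ((C ∪ B) ∪ (B △ (A ∩ B)))
16 ∈ (B ∩ ((C ∪ B) ∪ (B △ (A ∩ B))))' since 16 ∉ (B ∩ ((C ∪ B) ∪ (B △ (A ∩ B))))
16 ∈ C and 16 ∈ (B ∩ ((C ∪ B) ∪ (B △ (A ∩ B))))', so 16 ∉ C − (B ∩ ((C ∪ B) ∪ (B △ (A ∩ B))))'
16 ∉ (C − (B ∩ ((C ∪ B) ∪ (B △ (A ∩ B))))') and 16 ∉ B, so 16 ∉ (C − (B ∩ ((C ∪ B) ∪ (B △ (A ∩ B))))') ∩ B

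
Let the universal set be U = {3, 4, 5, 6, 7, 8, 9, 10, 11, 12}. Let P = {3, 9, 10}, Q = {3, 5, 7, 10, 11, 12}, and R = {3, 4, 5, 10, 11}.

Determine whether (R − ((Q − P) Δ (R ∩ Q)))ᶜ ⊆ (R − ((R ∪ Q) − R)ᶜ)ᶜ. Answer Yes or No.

Yes

Q − P = {5, 7, 11, 12}
R ∩ Q = {3, 5, 10, 11}
(Q − P) Δ (R ∩ Q) = {3, 7, 10, 12}
R − ((Q − P) Δ (R ∩ Q)) = {4, 5, 11}
(R − ((Q − P) Δ (R ∩ Q)))ᶜ = {3, 6, 7, 8, 9, 10, 12}
R ∪ Q = {3, 4, 5, 7, 10, 11, 12}
(R ∪ Q) − R = {7, 12}
((R ∪ Q) − R)ᶜ = {3, 4, 5, 6, 8, 9, 10, 11}
R − ((R ∪ Q) − R)ᶜ = {}
(R − ((R ∪ Q) − R)ᶜ)ᶜ = {3, 4, 5, 6, 7, 8, 9, 10, 11, 12}
Every element of {3, 6, 7, 8, 9, 10, 12} is in {3, 4, 5, 6, 7, 8, 9, 10, 11, 12}, so (R − ((Q − P) Δ (R ∩ Q)))ᶜ ⊆ (R − ((R ∪ Q) − R)ᶜ)ᶜ.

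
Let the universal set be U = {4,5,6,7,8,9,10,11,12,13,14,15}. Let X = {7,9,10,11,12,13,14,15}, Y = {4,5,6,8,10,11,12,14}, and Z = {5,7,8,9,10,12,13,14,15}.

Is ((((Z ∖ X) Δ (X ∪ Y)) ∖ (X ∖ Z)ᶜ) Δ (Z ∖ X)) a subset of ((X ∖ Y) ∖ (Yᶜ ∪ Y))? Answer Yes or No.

No

Z ∖ X = {5,8}
X ∪ Y = {4,5,6,7,8,9,10,11,12,13,14,15}
(Z ∖ X) Δ (X ∪ Y) = {4,6,7,9,10,11,12,13,14,15}
X ∖ Z = {11}
(X ∖ Z)ᶜ = {4,5,6,7,8,9,10,12,13,14,15}
((Z ∖ X) Δ (X ∪ Y)) ∖ (X ∖ Z)ᶜ = {11}
(((Z ∖ X) Δ (X ∪ Y)) ∖ (X ∖ Z)ᶜ) Δ (Z ∖ X) = {5,8,11}
X ∖ Y = {7,9,13,15}
Yᶜ = {7,9,13,15}
Yᶜ ∪ Y = {4,5,6,7,8,9,10,11,12,13,14,15}
(X ∖ Y) ∖ (Yᶜ ∪ Y) = {}
5 ∈ (((Z ∖ X) Δ (X ∪ Y)) ∖ (X ∖ Z)ᶜ) Δ (Z ∖ X) but 5 ∉ (X ∖ Y) ∖ (Yᶜ ∪ Y), so the inclusion fails.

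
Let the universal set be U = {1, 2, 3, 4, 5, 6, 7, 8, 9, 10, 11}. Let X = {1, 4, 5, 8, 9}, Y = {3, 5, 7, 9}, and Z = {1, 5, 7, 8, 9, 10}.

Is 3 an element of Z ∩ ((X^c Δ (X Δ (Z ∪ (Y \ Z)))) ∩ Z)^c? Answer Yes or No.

3 ∉ X, so 3 ∈ X^c
3 ∈ Y and 3 ∉ Z, so 3 ∈ Y \ Z
3 ∉ Z and 3 ∈ (Y \ Z), so 3 ∈ Z ∪ (Y \ Z)
3 ∉ X and 3 ∈ (Z ∪ (Y \ Z)), so 3 ∈ X Δ (Z ∪ (Y \ Z))
3 ∈ X^c and 3 ∈ (X Δ (Z ∪ (Y \ Z))), so 3 ∉ X^c Δ (X Δ (Z ∪ (Y \ Z)))
3 ∉ (X^c Δ (X Δ (Z ∪ (Y \ Z)))) and 3 ∉ Z, so 3 ∉ (X^c Δ (X Δ (Z ∪ (Y \ Z)))) ∩ Z
3 ∈ ((X^c Δ (X Δ (Z ∪ (Y \ Z)))) ∩ Z)^c since 3 ∉ ((X^c Δ (X Δ (Z ∪ (Y \ Z)))) ∩ Z)
3 ∉ Z and 3 ∈ ((X^c Δ (X Δ (Z ∪ (Y \ Z)))) ∩ Z)^c, so 3 ∉ Z ∩ ((X^c Δ (X Δ (Z ∪ (Y \ Z)))) ∩ Z)^c

No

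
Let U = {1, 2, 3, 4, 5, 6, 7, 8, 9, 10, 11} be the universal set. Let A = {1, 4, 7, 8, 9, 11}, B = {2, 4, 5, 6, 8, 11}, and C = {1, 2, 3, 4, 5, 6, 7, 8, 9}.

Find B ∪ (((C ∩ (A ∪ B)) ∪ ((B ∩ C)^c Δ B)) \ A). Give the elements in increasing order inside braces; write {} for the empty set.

{2, 3, 4, 5, 6, 8, 10, 11}

A ∪ B = {1, 2, 4, 5, 6, 7, 8, 9, 11}
C ∩ (A ∪ B) = {1, 2, 4, 5, 6, 7, 8, 9}
B ∩ C = {2, 4, 5, 6, 8}
(B ∩ C)^c = {1, 3, 7, 9, 10, 11}
(B ∩ C)^c Δ B = {1, 2, 3, 4, 5, 6, 7, 8, 9, 10}
(C ∩ (A ∪ B)) ∪ ((B ∩ C)^c Δ B) = {1, 2, 3, 4, 5, 6, 7, 8, 9, 10}
((C ∩ (A ∪ B)) ∪ ((B ∩ C)^c Δ B)) \ A = {2, 3, 5, 6, 10}
B ∪ (((C ∩ (A ∪ B)) ∪ ((B ∩ C)^c Δ B)) \ A) = {2, 3, 4, 5, 6, 8, 10, 11}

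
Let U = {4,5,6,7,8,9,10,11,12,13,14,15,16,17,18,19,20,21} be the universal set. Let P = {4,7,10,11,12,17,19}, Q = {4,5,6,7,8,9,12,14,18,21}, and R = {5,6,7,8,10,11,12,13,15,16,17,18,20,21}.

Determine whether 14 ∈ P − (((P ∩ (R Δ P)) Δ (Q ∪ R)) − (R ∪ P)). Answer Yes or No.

No

14 ∉ R and 14 ∉ P, so 14 ∉ R Δ P
14 ∉ P and 14 ∉ (R Δ P), so 14 ∉ P ∩ (R Δ P)
14 ∈ Q and 14 ∉ R, so 14 ∈ Q ∪ R
14 ∉ (P ∩ (R Δ P)) and 14 ∈ (Q ∪ R), so 14 ∈ (P ∩ (R Δ P)) Δ (Q ∪ R)
14 ∉ R and 14 ∉ P, so 14 ∉ R ∪ P
14 ∈ ((P ∩ (R Δ P)) Δ (Q ∪ R)) and 14 ∉ (R ∪ P), so 14 ∈ ((P ∩ (R Δ P)) Δ (Q ∪ R)) − (R ∪ P)
14 ∉ P and 14 ∈ (((P ∩ (R Δ P)) Δ (Q ∪ R)) − (R ∪ P)), so 14 ∉ P − (((P ∩ (R Δ P)) Δ (Q ∪ R)) − (R ∪ P))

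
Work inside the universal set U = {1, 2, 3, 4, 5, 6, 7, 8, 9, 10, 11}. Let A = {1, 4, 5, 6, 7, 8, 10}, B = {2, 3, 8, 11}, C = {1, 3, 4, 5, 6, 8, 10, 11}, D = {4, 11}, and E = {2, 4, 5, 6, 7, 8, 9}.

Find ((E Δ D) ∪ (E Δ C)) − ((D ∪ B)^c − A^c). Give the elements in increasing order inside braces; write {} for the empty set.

{2, 3, 8, 9, 11}

E Δ D = {2, 5, 6, 7, 8, 9, 11}
E Δ C = {1, 2, 3, 7, 9, 10, 11}
(E Δ D) ∪ (E Δ C) = {1, 2, 3, 5, 6, 7, 8, 9, 10, 11}
D ∪ B = {2, 3, 4, 8, 11}
(D ∪ B)^c = {1, 5, 6, 7, 9, 10}
A^c = {2, 3, 9, 11}
(D ∪ B)^c − A^c = {1, 5, 6, 7, 10}
((E Δ D) ∪ (E Δ C)) − ((D ∪ B)^c − A^c) = {2, 3, 8, 9, 11}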